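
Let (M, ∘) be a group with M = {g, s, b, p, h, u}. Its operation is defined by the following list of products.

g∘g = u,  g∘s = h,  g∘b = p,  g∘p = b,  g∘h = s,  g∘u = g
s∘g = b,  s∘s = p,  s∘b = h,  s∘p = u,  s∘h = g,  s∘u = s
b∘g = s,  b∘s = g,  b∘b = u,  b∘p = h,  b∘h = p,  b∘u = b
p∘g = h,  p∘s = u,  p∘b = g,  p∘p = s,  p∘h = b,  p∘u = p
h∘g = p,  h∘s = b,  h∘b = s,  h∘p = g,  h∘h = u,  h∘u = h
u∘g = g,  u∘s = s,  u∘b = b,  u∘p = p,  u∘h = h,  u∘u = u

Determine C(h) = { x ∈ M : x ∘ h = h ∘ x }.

{h, u}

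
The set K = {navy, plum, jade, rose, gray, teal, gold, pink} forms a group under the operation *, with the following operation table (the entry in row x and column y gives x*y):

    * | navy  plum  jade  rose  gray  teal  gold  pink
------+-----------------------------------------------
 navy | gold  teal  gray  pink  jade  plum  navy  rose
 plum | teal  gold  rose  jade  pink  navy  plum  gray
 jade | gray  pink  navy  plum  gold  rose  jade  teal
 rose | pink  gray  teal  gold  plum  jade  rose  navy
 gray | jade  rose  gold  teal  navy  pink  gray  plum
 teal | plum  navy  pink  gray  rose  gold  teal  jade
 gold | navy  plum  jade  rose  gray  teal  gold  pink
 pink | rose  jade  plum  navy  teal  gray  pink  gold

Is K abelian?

jade*plum = pink but plum*jade = rose.
Since jade and plum do not commute, K is not abelian.

No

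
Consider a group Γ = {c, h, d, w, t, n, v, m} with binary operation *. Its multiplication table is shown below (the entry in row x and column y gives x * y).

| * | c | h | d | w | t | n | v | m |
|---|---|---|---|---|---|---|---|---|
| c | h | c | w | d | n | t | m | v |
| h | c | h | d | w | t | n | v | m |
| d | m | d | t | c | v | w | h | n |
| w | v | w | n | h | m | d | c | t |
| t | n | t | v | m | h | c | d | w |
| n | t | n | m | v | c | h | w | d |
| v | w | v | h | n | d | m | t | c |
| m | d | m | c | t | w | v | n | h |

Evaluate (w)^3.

w^1 = w
w^2 = w * w = h
w^3 = h * w = w

w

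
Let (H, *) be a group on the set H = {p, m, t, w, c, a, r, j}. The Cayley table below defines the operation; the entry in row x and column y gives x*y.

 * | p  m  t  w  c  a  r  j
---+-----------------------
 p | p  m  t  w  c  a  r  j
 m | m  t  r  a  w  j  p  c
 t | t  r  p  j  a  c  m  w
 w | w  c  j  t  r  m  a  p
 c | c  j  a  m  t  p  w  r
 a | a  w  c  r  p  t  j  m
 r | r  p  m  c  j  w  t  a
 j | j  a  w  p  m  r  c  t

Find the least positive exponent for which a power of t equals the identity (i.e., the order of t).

The identity element is p (its row matches the header).
t^1 = t
t^2 = t*t = p
The first power of t equal to the identity is t^2, so ord(t) = 2.

2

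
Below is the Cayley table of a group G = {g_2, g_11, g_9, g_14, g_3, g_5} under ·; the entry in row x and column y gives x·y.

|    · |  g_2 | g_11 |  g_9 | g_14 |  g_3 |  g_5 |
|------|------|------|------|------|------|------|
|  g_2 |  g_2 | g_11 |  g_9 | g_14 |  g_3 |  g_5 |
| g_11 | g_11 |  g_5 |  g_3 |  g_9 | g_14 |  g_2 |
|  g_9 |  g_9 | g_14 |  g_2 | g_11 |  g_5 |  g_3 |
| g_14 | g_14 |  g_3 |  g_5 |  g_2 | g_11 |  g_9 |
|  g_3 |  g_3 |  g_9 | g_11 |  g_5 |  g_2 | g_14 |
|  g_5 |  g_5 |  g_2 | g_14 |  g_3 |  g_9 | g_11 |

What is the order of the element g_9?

2

The identity element is g_2 (its row matches the header).
g_9^1 = g_9
g_9^2 = g_9·g_9 = g_2
The first power of g_9 equal to the identity is g_9^2, so ord(g_9) = 2.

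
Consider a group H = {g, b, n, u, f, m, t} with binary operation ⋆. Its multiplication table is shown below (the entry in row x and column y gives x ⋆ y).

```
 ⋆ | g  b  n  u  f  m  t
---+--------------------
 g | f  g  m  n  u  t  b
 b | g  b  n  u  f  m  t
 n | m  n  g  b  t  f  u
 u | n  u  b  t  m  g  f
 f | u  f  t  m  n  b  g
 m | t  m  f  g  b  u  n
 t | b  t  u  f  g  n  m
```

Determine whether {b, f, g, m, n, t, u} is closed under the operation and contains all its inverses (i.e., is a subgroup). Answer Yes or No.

{b, f, g, m, n, t, u} contains the identity b.
Checking products: every product of two elements of {b, f, g, m, n, t, u} (read from the table) lies in {b, f, g, m, n, t, u}, so the set is closed.
In a finite group, a nonempty closed subset is a subgroup. So {b, f, g, m, n, t, u} ≤ H.

Yes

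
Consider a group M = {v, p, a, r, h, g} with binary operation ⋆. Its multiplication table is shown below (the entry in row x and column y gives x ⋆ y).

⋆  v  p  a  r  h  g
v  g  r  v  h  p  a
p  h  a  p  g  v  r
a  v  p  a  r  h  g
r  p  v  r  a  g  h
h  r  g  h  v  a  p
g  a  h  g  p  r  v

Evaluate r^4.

a

r^1 = r
r^2 = r ⋆ r = a
r^3 = a ⋆ r = r
r^4 = r ⋆ r = a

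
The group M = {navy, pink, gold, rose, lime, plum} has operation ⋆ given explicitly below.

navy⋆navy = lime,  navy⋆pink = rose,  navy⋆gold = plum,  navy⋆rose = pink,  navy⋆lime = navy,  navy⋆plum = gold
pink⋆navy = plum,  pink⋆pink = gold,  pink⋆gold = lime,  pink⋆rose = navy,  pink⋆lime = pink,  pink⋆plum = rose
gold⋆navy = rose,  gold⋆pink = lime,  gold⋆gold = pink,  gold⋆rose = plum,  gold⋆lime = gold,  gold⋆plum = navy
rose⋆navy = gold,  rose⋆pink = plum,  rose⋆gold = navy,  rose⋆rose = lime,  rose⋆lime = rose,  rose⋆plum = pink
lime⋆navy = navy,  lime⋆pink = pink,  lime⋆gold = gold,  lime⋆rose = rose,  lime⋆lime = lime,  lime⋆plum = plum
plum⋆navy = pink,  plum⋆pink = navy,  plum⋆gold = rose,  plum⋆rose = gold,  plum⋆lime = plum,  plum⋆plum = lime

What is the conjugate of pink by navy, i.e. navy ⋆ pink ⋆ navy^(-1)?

The identity is lime. In row navy, the entry lime sits in column navy, so navy^(-1) = navy.
navy ⋆ pink = rose
rose ⋆ navy = gold
(Structurally, M here is isomorphic to the symmetric group S_3.)

gold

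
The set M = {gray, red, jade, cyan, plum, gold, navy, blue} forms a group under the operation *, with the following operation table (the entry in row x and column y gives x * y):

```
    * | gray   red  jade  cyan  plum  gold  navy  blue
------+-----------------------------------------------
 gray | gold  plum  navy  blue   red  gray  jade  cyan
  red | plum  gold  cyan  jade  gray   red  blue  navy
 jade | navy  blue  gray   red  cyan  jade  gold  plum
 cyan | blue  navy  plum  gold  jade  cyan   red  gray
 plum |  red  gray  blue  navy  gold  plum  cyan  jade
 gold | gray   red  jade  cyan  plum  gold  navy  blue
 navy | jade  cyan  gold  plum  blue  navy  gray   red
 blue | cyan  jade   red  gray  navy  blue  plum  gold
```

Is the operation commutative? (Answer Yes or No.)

No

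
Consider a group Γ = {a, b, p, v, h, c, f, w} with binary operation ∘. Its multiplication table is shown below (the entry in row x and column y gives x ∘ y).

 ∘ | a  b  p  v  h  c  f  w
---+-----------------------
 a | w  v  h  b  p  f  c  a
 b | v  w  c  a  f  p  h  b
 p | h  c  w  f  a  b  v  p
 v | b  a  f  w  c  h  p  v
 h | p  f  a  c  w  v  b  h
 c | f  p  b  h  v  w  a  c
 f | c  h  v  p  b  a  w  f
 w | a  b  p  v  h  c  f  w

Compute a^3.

a^1 = a
a^2 = a ∘ a = w
a^3 = w ∘ a = a

a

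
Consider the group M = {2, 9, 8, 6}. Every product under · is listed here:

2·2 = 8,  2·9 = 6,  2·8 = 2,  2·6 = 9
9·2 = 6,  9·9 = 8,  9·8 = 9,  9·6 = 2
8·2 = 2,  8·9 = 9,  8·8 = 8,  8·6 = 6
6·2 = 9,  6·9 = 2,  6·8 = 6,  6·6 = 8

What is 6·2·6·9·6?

6·2 = 9
9·6 = 2
2·9 = 6
6·6 = 8

8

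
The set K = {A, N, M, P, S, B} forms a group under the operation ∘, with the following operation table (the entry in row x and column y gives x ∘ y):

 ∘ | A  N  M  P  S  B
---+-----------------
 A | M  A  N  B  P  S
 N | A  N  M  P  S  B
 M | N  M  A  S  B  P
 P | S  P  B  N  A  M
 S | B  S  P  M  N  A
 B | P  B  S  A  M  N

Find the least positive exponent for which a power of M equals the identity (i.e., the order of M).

The identity element is N (its row matches the header).
M^1 = M
M^2 = M ∘ M = A
M^3 = A ∘ M = N
The first power of M equal to the identity is M^3, so ord(M) = 3.

3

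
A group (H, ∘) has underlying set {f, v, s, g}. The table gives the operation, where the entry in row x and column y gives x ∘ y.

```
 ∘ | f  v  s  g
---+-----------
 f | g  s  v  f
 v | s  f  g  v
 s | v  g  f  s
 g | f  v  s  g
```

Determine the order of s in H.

4

The identity element is g (its row matches the header).
s^1 = s
s^2 = s ∘ s = f
s^3 = f ∘ s = v
s^4 = v ∘ s = g
The first power of s equal to the identity is s^4, so ord(s) = 4.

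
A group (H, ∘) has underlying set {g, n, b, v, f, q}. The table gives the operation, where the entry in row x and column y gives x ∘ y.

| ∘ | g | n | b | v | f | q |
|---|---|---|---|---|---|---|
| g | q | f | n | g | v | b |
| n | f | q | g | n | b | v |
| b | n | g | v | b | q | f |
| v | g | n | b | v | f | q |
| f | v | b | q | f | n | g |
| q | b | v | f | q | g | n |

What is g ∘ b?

n

Read row g, column b: g ∘ b = n.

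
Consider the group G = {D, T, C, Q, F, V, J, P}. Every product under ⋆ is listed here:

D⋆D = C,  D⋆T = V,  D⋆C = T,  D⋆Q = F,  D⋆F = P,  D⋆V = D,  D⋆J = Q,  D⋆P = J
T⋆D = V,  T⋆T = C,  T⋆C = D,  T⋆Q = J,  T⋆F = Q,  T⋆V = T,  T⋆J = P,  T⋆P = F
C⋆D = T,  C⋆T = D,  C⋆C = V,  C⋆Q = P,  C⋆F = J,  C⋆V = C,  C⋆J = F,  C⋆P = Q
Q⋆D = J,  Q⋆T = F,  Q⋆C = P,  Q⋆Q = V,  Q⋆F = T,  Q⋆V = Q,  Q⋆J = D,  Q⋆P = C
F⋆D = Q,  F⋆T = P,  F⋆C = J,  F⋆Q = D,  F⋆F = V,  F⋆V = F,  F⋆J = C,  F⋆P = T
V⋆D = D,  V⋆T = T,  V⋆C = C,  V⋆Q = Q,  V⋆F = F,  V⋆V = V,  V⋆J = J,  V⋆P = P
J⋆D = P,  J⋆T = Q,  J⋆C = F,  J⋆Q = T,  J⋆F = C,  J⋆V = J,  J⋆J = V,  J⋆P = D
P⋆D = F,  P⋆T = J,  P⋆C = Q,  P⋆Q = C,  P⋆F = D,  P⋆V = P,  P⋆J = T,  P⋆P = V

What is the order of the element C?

The identity element is V (its row matches the header).
C^1 = C
C^2 = C ⋆ C = V
The first power of C equal to the identity is C^2, so ord(C) = 2.
(Structurally, G here is isomorphic to the dihedral group D_4.)

2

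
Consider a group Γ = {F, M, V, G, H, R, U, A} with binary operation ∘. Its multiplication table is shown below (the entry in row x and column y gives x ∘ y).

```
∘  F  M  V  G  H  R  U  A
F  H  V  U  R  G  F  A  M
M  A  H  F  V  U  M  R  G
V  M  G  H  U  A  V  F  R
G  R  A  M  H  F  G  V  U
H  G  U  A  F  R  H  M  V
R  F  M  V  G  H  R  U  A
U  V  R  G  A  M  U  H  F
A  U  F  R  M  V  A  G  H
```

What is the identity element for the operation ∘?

The identity e satisfies e ∘ x = x for all x, so its row in the table reproduces the column headers.
Row R reads: F, M, V, G, H, R, U, A — exactly the header order. So R is the identity.

R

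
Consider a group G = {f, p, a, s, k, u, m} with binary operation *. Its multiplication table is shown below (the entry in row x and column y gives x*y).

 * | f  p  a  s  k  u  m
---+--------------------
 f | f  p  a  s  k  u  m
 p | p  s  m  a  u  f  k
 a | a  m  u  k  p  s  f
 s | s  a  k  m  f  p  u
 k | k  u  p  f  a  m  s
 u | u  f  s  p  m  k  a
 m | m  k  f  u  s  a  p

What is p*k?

u

Read row p, column k: p*k = u.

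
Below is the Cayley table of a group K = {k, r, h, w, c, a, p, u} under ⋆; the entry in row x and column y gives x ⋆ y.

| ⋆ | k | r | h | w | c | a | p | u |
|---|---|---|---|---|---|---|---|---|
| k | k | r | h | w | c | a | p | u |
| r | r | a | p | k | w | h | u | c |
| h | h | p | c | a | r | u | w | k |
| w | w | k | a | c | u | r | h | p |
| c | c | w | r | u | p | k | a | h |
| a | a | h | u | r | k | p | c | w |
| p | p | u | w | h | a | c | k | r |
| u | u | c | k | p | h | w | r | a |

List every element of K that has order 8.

{h, r, u, w}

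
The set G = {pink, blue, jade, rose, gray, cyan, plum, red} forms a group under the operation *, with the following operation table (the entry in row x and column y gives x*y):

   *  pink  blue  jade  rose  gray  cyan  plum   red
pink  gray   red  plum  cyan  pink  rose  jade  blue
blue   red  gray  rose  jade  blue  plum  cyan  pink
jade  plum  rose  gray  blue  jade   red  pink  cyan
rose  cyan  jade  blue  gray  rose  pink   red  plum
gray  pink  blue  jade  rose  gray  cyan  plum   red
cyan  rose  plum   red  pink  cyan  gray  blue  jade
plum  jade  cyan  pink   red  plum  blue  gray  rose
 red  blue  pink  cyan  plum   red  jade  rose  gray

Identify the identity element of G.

gray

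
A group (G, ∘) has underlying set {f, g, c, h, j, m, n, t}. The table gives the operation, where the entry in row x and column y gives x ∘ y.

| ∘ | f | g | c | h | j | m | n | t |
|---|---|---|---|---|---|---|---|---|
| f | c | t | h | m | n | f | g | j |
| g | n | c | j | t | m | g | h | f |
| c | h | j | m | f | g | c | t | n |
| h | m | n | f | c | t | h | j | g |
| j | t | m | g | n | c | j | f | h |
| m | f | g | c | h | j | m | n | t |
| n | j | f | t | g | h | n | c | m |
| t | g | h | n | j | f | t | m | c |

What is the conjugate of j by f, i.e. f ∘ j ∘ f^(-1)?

g

The identity is m. In row f, the entry m sits in column h, so f^(-1) = h.
f ∘ j = n
n ∘ h = g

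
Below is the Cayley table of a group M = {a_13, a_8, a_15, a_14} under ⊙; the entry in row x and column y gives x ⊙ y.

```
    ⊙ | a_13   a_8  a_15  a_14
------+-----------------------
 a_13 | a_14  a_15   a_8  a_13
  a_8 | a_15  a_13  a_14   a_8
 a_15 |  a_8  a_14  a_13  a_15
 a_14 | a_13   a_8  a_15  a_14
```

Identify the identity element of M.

a_14

The identity e satisfies e ⊙ x = x for all x, so its row in the table reproduces the column headers.
Row a_14 reads: a_13, a_8, a_15, a_14 — exactly the header order. So a_14 is the identity.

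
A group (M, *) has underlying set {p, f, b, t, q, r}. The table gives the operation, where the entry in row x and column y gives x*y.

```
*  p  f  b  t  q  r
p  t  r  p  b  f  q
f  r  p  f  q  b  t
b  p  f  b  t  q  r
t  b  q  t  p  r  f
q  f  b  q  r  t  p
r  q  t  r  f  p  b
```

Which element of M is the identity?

b

The identity e satisfies e*x = x for all x, so its row in the table reproduces the column headers.
Row b reads: p, f, b, t, q, r — exactly the header order. So b is the identity.
(Structurally, M here is isomorphic to the cyclic group Z_6.)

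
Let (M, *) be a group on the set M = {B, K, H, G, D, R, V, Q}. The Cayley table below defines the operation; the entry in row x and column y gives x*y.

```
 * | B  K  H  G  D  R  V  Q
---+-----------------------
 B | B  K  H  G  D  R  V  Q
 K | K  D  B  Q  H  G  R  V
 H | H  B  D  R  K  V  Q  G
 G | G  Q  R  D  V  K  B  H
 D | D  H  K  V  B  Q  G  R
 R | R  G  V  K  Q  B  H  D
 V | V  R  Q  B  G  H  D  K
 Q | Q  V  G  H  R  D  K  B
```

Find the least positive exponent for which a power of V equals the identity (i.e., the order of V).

4

The identity element is B (its row matches the header).
V^1 = V
V^2 = V*V = D
V^3 = D*V = G
V^4 = G*V = B
The first power of V equal to the identity is V^4, so ord(V) = 4.
(Structurally, M here is isomorphic to Z_2 x Z_4.)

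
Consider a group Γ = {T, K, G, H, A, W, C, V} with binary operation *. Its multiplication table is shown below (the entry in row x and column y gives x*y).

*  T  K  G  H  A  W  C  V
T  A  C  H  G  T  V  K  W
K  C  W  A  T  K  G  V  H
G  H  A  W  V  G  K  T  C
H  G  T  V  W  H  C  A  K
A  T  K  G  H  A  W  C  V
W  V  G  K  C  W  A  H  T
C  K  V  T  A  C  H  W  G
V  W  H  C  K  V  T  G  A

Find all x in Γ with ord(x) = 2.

Identity is A. Compute the order of each non-identity element by repeated multiplication:
  T: T → A  (order 2)
  K: K → W → G → A  (order 4)
  G: G → W → K → A  (order 4)
  H: H → W → C → A  (order 4)
  W: W → A  (order 2)
  C: C → W → H → A  (order 4)
  V: V → A  (order 2)
Elements of order 2: {T, V, W}.

{T, V, W}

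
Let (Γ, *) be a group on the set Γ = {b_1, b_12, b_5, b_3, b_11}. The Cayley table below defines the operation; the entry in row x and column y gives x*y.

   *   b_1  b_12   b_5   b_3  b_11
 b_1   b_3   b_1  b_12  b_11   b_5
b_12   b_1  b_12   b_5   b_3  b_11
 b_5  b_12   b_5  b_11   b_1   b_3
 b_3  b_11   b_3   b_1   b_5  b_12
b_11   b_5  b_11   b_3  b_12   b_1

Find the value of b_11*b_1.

Read row b_11, column b_1: b_11*b_1 = b_5.
(Structurally, Γ here is isomorphic to the cyclic group Z_5.)

b_5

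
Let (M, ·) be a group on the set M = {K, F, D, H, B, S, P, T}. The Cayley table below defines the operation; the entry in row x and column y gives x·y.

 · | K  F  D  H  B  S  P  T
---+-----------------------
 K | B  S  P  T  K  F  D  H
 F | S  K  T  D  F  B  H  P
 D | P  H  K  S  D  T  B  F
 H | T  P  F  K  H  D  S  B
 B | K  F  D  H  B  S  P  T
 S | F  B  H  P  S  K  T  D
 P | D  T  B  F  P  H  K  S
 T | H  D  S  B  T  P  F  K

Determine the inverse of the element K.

First locate the identity: row B matches the header, so B is the identity.
Scan row K for B: K·K = B. Hence K^(-1) = K.
(Structurally, M here is isomorphic to the quaternion group Q_8.)

K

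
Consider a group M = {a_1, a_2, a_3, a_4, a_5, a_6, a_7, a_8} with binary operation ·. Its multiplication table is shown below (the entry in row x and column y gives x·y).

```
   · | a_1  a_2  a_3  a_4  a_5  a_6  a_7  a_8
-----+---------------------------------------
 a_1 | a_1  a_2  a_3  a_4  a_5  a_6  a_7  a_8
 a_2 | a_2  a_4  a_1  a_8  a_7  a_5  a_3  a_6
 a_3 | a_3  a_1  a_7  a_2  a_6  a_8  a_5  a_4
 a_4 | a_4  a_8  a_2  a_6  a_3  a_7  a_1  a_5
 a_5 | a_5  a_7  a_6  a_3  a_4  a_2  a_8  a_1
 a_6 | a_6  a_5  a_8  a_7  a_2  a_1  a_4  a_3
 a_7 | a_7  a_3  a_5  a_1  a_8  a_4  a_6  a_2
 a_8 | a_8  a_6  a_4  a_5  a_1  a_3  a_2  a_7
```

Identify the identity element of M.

The identity e satisfies e·x = x for all x, so its row in the table reproduces the column headers.
Row a_1 reads: a_1, a_2, a_3, a_4, a_5, a_6, a_7, a_8 — exactly the header order. So a_1 is the identity.

a_1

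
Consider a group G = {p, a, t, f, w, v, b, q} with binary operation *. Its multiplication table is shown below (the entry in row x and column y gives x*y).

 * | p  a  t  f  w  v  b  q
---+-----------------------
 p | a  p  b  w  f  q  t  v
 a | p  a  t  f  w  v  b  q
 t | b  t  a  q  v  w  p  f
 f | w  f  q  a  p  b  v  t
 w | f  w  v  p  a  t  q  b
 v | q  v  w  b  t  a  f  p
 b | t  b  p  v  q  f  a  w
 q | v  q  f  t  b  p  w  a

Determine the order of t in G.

2

The identity element is a (its row matches the header).
t^1 = t
t^2 = t*t = a
The first power of t equal to the identity is t^2, so ord(t) = 2.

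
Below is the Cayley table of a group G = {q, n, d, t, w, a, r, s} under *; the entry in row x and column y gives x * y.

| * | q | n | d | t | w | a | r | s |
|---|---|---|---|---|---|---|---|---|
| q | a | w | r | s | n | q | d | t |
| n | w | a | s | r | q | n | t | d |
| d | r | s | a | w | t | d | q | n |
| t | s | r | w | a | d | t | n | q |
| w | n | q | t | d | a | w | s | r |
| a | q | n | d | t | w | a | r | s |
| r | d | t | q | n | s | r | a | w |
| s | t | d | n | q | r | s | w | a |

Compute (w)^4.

a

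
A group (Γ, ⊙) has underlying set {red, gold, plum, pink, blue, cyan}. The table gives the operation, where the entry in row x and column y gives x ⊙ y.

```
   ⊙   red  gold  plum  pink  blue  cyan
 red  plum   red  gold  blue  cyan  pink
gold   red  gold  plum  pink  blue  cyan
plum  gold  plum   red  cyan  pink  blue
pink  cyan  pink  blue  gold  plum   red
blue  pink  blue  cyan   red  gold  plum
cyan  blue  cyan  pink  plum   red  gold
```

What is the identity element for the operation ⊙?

The identity e satisfies e ⊙ x = x for all x, so its row in the table reproduces the column headers.
Row gold reads: red, gold, plum, pink, blue, cyan — exactly the header order. So gold is the identity.

gold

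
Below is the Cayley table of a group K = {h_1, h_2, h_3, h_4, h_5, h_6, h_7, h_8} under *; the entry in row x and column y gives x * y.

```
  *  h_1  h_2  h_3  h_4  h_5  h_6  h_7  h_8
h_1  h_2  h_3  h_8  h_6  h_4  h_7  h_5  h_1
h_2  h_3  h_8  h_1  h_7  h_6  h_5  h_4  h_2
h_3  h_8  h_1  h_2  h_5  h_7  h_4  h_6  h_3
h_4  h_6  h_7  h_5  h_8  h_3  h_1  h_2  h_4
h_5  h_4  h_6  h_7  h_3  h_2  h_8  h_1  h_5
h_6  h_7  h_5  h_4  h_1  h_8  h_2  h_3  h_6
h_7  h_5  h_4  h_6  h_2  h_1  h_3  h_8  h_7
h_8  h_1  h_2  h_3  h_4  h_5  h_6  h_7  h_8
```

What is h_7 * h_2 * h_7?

h_7 * h_2 = h_4
h_4 * h_7 = h_2

h_2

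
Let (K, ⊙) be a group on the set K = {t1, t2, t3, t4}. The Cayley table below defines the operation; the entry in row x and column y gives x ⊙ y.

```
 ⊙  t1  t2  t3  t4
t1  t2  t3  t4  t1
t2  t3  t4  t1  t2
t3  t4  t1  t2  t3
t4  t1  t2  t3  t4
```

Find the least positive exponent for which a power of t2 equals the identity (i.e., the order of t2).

The identity element is t4 (its row matches the header).
t2^1 = t2
t2^2 = t2 ⊙ t2 = t4
The first power of t2 equal to the identity is t2^2, so ord(t2) = 2.

2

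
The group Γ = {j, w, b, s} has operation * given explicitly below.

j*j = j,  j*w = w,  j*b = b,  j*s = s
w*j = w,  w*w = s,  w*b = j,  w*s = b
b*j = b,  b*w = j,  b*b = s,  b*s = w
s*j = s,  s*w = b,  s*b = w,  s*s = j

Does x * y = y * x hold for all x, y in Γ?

Yes

Check whether the table is symmetric across its main diagonal.
Every entry (row x, col y) equals the entry (row y, col x), so Γ is abelian.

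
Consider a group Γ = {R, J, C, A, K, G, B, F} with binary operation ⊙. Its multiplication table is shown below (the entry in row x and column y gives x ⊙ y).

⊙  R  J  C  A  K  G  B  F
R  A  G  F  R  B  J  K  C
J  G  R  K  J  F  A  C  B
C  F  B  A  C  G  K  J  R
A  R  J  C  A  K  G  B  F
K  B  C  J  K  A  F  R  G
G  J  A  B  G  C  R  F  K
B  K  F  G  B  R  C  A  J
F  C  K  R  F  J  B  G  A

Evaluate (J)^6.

R

J^1 = J
J^2 = J ⊙ J = R
J^3 = R ⊙ J = G
J^4 = G ⊙ J = A
J^5 = A ⊙ J = J
J^6 = J ⊙ J = R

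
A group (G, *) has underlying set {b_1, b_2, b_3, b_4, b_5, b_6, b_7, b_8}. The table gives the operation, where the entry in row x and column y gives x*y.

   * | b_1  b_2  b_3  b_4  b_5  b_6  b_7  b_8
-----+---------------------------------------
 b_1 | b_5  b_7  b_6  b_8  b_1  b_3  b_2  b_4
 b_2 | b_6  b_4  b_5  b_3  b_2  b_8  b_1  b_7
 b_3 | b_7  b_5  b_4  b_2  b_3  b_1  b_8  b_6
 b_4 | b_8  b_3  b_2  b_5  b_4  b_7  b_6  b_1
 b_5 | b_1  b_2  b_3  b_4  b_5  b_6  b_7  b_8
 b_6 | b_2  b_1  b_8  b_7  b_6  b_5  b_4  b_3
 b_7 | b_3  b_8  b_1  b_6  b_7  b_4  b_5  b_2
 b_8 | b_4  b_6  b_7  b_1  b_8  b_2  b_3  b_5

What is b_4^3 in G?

b_4^1 = b_4
b_4^2 = b_4*b_4 = b_5
b_4^3 = b_5*b_4 = b_4

b_4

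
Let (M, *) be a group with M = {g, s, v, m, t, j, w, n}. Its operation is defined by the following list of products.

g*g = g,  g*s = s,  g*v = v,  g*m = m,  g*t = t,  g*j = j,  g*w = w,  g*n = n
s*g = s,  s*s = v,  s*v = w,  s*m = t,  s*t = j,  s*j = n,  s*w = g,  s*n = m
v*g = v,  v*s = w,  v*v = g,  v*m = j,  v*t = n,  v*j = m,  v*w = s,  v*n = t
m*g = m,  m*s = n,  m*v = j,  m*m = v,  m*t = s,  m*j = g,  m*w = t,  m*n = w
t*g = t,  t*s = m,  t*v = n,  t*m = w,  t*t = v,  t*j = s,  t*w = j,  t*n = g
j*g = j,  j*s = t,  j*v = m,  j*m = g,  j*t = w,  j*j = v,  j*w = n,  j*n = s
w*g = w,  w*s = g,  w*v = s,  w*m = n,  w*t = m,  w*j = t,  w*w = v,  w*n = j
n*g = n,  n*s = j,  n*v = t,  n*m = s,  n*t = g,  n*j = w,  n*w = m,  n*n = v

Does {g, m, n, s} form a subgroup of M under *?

m*m = v, which is not in {g, m, n, s}.
The subset is not closed under *, so it is not a subgroup.

No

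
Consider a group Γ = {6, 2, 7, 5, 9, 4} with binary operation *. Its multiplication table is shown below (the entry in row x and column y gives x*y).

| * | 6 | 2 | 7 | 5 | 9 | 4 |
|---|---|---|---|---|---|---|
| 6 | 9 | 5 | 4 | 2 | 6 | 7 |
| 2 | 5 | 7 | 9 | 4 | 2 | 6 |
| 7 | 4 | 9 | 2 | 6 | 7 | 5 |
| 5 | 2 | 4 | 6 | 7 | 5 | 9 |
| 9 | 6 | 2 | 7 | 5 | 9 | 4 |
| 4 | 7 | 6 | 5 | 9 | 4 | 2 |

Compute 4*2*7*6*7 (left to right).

4*2 = 6
6*7 = 4
4*6 = 7
7*7 = 2

2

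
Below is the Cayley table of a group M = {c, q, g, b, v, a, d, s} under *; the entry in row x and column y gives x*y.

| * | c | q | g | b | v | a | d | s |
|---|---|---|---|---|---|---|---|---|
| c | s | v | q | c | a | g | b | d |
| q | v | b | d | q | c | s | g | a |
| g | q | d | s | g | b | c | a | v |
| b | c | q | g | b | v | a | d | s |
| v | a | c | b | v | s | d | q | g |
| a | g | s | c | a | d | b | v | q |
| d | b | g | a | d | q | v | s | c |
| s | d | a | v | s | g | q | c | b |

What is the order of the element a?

2

The identity element is b (its row matches the header).
a^1 = a
a^2 = a*a = b
The first power of a equal to the identity is a^2, so ord(a) = 2.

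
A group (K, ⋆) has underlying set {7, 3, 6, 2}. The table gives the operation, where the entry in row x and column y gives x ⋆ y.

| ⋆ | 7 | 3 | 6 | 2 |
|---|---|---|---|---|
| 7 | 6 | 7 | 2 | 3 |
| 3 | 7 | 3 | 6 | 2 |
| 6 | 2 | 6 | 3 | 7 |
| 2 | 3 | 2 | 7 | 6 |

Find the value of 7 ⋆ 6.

2

Read row 7, column 6: 7 ⋆ 6 = 2.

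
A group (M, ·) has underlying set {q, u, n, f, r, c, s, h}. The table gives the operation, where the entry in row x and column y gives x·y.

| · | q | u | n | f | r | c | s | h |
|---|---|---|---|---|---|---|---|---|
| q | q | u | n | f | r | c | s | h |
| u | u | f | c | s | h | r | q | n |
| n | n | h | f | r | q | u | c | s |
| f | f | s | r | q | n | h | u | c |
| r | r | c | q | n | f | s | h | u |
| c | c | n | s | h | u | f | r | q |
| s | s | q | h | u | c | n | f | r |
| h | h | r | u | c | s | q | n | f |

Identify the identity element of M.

The identity e satisfies e·x = x for all x, so its row in the table reproduces the column headers.
Row q reads: q, u, n, f, r, c, s, h — exactly the header order. So q is the identity.
(Structurally, M here is isomorphic to the quaternion group Q_8.)

q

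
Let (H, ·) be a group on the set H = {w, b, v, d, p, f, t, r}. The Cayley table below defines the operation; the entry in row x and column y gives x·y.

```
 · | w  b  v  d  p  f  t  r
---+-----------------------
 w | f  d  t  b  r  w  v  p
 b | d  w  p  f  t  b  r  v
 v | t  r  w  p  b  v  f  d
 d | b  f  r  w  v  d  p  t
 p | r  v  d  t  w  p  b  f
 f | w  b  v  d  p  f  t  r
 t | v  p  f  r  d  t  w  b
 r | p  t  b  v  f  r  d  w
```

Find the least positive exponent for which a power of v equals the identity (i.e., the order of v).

4

The identity element is f (its row matches the header).
v^1 = v
v^2 = v·v = w
v^3 = w·v = t
v^4 = t·v = f
The first power of v equal to the identity is v^4, so ord(v) = 4.
(Structurally, H here is isomorphic to the quaternion group Q_8.)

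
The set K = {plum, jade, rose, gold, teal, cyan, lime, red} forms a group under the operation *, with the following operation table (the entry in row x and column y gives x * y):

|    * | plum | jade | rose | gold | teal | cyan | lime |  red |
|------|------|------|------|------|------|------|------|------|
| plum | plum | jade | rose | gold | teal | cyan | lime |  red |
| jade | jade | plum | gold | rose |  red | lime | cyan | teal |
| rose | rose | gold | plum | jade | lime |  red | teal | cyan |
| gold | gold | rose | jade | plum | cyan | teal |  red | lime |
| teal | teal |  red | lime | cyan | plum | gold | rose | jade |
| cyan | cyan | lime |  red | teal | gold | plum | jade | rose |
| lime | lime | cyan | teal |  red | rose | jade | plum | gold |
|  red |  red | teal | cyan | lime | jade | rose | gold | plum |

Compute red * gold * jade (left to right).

cyan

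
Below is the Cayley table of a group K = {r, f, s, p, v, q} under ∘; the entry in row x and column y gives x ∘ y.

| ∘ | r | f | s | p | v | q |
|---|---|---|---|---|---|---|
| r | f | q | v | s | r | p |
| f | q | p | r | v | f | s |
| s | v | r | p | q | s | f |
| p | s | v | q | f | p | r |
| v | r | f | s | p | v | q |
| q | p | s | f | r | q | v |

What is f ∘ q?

s

Read row f, column q: f ∘ q = s.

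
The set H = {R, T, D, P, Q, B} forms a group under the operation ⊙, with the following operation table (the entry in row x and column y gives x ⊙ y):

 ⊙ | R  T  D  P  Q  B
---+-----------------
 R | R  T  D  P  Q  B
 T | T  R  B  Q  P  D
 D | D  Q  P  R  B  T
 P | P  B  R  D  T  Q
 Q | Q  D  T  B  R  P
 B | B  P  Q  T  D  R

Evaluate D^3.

R

D^1 = D
D^2 = D ⊙ D = P
D^3 = P ⊙ D = R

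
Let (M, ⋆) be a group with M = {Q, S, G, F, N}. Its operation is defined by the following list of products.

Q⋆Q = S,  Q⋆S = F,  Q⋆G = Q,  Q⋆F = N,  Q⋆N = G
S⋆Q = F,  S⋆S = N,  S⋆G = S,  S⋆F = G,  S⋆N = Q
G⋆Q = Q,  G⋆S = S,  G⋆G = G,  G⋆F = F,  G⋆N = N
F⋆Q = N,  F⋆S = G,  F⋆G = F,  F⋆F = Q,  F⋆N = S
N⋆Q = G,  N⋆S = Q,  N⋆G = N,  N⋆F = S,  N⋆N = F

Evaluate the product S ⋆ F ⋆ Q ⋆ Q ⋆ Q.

F

S ⋆ F = G
G ⋆ Q = Q
Q ⋆ Q = S
S ⋆ Q = F
(Structurally, M here is isomorphic to the cyclic group Z_5.)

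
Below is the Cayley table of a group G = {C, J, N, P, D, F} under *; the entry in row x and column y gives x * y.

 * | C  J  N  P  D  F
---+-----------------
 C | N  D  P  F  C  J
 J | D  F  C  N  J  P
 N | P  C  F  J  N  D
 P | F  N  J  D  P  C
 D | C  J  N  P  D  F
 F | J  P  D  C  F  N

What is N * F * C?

N * F = D
D * C = C

C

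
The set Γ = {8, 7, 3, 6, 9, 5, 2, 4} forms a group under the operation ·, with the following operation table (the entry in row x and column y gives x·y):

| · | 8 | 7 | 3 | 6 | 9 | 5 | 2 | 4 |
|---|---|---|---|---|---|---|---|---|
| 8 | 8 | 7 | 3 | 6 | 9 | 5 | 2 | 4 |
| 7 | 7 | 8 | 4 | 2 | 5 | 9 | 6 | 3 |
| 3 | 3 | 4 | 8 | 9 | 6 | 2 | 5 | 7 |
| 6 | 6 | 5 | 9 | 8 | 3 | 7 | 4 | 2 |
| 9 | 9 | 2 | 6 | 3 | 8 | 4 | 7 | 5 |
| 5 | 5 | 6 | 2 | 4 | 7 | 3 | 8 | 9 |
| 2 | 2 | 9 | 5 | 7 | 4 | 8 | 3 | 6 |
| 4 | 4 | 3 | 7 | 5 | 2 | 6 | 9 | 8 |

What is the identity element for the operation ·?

8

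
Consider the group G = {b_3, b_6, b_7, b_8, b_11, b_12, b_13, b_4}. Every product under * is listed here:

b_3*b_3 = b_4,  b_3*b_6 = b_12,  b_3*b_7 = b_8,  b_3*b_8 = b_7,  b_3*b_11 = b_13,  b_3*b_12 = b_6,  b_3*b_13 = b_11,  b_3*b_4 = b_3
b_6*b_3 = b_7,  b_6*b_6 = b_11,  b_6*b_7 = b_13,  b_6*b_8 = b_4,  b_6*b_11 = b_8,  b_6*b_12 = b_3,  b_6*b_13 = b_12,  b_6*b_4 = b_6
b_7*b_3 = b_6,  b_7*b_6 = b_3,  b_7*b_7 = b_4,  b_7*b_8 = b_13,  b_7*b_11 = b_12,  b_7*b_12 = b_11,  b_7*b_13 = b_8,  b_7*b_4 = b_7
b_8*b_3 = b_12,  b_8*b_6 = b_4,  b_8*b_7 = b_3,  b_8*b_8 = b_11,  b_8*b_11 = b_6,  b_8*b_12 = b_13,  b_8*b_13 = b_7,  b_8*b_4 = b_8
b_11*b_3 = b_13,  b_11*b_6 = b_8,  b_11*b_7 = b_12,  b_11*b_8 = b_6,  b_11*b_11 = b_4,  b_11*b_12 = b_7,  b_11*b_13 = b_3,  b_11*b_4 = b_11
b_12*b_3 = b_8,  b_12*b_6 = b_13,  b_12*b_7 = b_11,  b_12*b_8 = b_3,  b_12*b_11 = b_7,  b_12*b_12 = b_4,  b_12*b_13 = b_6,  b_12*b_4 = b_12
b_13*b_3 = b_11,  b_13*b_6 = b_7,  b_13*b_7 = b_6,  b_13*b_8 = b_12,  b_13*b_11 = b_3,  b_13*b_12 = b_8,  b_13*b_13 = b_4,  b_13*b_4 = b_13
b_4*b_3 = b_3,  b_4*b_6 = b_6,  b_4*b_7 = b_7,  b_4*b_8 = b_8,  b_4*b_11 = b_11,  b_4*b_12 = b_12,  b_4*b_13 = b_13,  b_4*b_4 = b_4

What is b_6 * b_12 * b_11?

b_13

b_6 * b_12 = b_3
b_3 * b_11 = b_13
(Structurally, G here is isomorphic to the dihedral group D_4.)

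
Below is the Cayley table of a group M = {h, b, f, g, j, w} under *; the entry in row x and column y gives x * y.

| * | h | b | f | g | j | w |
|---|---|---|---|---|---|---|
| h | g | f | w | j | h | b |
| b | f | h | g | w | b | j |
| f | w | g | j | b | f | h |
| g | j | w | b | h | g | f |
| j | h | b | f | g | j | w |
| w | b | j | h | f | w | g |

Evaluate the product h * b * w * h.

g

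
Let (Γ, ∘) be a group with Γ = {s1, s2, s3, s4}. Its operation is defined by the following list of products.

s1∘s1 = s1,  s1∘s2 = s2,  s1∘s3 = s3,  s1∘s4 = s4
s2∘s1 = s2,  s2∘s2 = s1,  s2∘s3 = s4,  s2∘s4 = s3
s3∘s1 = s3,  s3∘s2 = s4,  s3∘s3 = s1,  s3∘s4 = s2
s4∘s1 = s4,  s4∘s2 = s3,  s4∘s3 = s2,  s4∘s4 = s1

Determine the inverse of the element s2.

First locate the identity: row s1 matches the header, so s1 is the identity.
Scan row s2 for s1: s2 ∘ s2 = s1. Hence s2^(-1) = s2.

s2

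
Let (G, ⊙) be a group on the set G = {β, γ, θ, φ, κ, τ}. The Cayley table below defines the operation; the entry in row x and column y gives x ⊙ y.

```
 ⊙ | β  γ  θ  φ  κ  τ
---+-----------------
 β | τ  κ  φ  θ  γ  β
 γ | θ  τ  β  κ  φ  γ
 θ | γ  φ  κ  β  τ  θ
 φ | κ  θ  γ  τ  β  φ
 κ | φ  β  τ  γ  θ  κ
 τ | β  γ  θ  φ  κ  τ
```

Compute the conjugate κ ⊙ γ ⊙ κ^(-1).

φ

The identity is τ. In row κ, the entry τ sits in column θ, so κ^(-1) = θ.
κ ⊙ γ = β
β ⊙ θ = φ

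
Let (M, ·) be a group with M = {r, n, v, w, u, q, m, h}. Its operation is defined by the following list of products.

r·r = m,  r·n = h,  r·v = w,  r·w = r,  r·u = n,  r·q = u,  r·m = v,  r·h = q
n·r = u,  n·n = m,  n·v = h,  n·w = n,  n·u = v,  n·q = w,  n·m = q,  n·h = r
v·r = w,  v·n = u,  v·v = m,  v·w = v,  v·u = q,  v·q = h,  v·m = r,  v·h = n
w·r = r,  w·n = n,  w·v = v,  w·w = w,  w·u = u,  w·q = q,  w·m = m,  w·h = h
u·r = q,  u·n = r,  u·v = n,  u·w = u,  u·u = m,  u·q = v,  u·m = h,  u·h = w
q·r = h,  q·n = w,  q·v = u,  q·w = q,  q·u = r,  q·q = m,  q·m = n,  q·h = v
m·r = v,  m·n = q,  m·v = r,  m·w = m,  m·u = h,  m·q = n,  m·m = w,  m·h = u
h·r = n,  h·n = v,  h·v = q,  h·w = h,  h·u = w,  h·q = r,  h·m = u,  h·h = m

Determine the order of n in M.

4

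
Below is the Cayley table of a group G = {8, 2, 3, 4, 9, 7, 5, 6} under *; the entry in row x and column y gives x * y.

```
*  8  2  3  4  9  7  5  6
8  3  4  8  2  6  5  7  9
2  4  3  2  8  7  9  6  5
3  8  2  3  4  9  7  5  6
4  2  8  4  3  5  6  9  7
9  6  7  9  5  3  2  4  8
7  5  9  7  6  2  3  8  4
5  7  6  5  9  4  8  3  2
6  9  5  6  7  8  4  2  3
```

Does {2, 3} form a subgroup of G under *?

{2, 3} contains the identity 3.
Checking products: every product of two elements of {2, 3} (read from the table) lies in {2, 3}, so the set is closed.
In a finite group, a nonempty closed subset is a subgroup. So {2, 3} ≤ G.

Yes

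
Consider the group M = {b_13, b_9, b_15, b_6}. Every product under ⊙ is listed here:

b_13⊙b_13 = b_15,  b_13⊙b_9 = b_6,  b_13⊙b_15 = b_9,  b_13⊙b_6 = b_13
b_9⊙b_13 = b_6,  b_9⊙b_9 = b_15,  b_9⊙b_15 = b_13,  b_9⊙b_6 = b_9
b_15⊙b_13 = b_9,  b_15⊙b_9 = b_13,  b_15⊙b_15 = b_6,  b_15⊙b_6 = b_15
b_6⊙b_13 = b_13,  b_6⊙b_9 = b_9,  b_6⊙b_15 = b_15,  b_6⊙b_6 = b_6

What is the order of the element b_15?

The identity element is b_6 (its row matches the header).
b_15^1 = b_15
b_15^2 = b_15 ⊙ b_15 = b_6
The first power of b_15 equal to the identity is b_15^2, so ord(b_15) = 2.

2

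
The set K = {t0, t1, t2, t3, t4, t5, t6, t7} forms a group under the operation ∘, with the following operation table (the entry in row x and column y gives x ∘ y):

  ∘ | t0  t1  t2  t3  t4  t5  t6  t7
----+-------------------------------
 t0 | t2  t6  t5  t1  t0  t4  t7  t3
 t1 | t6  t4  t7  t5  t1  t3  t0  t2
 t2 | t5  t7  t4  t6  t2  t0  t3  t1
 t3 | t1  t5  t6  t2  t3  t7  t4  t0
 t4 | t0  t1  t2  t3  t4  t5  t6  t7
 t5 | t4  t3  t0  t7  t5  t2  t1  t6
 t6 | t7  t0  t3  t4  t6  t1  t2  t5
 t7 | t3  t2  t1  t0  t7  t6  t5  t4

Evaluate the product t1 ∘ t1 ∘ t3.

t1 ∘ t1 = t4
t4 ∘ t3 = t3

t3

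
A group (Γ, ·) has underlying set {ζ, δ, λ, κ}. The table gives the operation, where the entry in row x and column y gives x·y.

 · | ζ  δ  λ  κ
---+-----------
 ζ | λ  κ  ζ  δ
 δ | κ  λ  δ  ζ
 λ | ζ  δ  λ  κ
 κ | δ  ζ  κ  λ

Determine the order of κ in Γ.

2

The identity element is λ (its row matches the header).
κ^1 = κ
κ^2 = κ·κ = λ
The first power of κ equal to the identity is κ^2, so ord(κ) = 2.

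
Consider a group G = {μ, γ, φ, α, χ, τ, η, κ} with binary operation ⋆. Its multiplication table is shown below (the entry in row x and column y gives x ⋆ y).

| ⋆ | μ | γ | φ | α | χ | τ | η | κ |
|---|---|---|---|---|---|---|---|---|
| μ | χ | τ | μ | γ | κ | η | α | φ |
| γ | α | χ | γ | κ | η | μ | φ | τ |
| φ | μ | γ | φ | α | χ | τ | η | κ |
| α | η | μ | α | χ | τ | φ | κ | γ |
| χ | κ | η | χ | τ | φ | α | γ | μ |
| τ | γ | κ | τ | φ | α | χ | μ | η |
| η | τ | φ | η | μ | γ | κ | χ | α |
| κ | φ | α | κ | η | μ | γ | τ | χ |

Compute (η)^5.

η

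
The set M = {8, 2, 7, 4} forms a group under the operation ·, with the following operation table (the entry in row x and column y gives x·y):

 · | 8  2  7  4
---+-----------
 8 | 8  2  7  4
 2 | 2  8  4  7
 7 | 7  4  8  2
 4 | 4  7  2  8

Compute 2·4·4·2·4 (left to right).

2·4 = 7
7·4 = 2
2·2 = 8
8·4 = 4

4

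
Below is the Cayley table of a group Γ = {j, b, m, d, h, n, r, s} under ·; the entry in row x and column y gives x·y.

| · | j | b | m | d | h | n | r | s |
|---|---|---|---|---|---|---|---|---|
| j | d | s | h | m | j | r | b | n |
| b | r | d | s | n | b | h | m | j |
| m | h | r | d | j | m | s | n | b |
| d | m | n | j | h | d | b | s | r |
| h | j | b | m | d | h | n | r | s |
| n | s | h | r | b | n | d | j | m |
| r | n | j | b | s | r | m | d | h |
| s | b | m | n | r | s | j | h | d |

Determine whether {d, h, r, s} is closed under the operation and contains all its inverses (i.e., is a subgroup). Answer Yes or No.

{d, h, r, s} contains the identity h.
Checking products: every product of two elements of {d, h, r, s} (read from the table) lies in {d, h, r, s}, so the set is closed.
In a finite group, a nonempty closed subset is a subgroup. So {d, h, r, s} ≤ Γ.

Yes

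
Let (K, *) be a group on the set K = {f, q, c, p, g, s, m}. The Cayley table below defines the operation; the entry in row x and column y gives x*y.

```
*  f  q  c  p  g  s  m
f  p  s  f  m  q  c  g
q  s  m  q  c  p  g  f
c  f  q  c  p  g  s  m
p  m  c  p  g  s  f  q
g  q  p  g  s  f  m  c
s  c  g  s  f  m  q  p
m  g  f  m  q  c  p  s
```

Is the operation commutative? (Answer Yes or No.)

Yes

Check whether the table is symmetric across its main diagonal.
Every entry (row x, col y) equals the entry (row y, col x), so K is abelian.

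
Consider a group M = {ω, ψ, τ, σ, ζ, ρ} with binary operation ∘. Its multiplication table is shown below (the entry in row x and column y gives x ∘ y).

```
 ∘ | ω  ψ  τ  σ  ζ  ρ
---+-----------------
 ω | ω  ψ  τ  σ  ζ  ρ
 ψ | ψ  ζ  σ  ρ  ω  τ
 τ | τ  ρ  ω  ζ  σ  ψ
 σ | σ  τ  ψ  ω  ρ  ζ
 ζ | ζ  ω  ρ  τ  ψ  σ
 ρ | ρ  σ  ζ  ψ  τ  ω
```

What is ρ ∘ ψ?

Read row ρ, column ψ: ρ ∘ ψ = σ.

σ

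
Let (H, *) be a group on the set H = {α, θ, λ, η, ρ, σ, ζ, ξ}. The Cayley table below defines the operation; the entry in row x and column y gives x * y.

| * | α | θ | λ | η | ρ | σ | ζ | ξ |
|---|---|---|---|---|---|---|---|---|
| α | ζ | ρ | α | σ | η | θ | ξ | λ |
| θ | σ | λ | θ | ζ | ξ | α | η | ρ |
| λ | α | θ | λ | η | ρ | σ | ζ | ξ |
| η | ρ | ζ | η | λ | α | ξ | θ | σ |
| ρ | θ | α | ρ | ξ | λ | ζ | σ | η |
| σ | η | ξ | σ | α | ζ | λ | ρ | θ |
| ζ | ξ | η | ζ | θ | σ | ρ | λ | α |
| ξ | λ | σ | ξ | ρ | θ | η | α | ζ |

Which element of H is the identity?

λ

The identity e satisfies e * x = x for all x, so its row in the table reproduces the column headers.
Row λ reads: α, θ, λ, η, ρ, σ, ζ, ξ — exactly the header order. So λ is the identity.
(Structurally, H here is isomorphic to the dihedral group D_4.)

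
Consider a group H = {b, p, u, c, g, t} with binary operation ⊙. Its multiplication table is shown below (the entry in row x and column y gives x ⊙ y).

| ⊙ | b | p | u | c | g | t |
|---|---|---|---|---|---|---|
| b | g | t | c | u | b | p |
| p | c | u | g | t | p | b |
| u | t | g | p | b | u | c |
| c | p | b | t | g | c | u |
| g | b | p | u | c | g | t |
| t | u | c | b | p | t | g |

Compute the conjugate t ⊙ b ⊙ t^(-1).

The identity is g. In row t, the entry g sits in column t, so t^(-1) = t.
t ⊙ b = u
u ⊙ t = c

c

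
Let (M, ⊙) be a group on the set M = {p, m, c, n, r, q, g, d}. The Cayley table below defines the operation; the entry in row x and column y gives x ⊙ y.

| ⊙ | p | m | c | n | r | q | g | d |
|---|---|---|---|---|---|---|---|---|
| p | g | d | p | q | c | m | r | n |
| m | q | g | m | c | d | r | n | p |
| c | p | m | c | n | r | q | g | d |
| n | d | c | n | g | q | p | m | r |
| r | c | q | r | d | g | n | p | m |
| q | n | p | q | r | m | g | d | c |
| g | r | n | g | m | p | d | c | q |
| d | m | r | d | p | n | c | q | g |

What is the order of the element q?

The identity element is c (its row matches the header).
q^1 = q
q^2 = q ⊙ q = g
q^3 = g ⊙ q = d
q^4 = d ⊙ q = c
The first power of q equal to the identity is q^4, so ord(q) = 4.

4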